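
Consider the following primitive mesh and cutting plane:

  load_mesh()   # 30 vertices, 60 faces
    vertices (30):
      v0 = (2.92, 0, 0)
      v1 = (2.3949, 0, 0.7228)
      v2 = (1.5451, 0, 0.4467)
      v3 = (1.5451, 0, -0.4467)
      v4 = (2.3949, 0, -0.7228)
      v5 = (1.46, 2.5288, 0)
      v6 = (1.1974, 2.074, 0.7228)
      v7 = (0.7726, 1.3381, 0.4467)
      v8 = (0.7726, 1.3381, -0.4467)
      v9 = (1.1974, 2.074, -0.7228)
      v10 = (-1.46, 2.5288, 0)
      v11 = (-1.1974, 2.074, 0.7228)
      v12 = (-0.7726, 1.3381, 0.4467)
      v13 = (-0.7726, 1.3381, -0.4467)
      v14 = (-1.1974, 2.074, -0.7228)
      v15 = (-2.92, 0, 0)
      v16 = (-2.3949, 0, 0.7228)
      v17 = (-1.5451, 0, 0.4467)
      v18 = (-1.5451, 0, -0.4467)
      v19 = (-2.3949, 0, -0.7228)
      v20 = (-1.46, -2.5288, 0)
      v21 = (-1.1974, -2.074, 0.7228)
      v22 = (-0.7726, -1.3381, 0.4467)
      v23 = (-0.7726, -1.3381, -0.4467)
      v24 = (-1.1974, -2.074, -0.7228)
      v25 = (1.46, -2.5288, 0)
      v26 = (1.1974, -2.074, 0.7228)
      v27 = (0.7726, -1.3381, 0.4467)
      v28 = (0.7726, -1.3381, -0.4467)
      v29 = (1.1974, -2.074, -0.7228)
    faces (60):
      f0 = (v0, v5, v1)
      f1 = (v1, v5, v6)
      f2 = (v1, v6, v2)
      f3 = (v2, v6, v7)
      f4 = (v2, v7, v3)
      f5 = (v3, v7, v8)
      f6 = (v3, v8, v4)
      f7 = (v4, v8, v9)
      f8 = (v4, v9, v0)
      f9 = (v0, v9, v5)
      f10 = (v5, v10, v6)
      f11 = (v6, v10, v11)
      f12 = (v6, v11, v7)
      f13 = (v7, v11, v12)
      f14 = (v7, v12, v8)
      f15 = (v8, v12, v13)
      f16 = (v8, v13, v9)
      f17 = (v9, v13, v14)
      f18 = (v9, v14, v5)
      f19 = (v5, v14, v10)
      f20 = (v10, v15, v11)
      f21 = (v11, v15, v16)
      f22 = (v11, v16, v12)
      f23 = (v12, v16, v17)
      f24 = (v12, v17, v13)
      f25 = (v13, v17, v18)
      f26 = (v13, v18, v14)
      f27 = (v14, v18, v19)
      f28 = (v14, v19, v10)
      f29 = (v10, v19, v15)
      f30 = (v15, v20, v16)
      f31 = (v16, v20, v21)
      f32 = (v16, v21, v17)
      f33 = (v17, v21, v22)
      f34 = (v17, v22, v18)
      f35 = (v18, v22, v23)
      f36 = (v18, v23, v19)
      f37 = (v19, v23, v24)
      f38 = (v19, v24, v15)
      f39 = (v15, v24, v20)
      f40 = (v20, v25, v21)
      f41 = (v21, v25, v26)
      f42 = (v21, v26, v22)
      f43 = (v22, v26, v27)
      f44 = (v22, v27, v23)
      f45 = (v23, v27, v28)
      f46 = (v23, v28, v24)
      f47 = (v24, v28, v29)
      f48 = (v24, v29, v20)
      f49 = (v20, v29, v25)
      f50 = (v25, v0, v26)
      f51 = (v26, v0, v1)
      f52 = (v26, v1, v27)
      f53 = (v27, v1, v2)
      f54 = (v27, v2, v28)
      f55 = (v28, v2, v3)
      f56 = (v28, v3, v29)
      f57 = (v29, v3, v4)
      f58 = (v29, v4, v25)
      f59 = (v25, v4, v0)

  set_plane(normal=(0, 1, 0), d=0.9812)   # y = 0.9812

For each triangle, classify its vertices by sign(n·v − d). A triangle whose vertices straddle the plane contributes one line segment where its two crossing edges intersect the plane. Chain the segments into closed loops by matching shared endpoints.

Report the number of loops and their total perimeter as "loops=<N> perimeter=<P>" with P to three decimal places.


Straddling triangles (20 of 60):
  (v0,v5,v1) [-+-] → (2.35351, 0.9812, 0)–(2.03215, 0.9812, 0.442346)  len=0.5468
  (v1,v5,v6) [-++] → (2.03215, 0.9812, 0.442346)–(1.82837, 0.9812, 0.7228)  len=0.3467
  (v1,v6,v2) [-+-] → (1.82837, 0.9812, 0.7228)–(1.3806, 0.9812, 0.577322)  len=0.4708
  (v2,v6,v7) [-++] → (1.3806, 0.9812, 0.577322)–(0.978642, 0.9812, 0.4467)  len=0.4227
  (v2,v7,v3) [-+-] → (0.978642, 0.9812, 0.4467)–(0.978642, 0.9812, 0.208411)  len=0.2383
  (v3,v7,v8) [-++] → (0.978642, 0.9812, 0.208411)–(0.978642, 0.9812, -0.4467)  len=0.6551
  (v3,v8,v4) [-+-] → (0.978642, 0.9812, -0.4467)–(1.2053, 0.9812, -0.520342)  len=0.2383
  (v4,v8,v9) [-++] → (1.2053, 0.9812, -0.520342)–(1.82837, 0.9812, -0.7228)  len=0.6551
  (v4,v9,v0) [-+-] → (1.82837, 0.9812, -0.7228)–(2.10505, 0.9812, -0.341953)  len=0.4707
  (v0,v9,v5) [-++] → (2.10505, 0.9812, -0.341953)–(2.35351, 0.9812, 0)  len=0.4227
  (v10,v15,v11) [+-+] → (-2.35351, 0.9812, 0)–(-2.10505, 0.9812, 0.341953)  len=0.4227
  (v11,v15,v16) [+--] → (-2.10505, 0.9812, 0.341953)–(-1.82837, 0.9812, 0.7228)  len=0.4707
  (v11,v16,v12) [+-+] → (-1.82837, 0.9812, 0.7228)–(-1.2053, 0.9812, 0.520342)  len=0.6551
  (v12,v16,v17) [+--] → (-1.2053, 0.9812, 0.520342)–(-0.978642, 0.9812, 0.4467)  len=0.2383
  (v12,v17,v13) [+-+] → (-0.978642, 0.9812, 0.4467)–(-0.978642, 0.9812, -0.208411)  len=0.6551
  (v13,v17,v18) [+--] → (-0.978642, 0.9812, -0.208411)–(-0.978642, 0.9812, -0.4467)  len=0.2383
  (v13,v18,v14) [+-+] → (-0.978642, 0.9812, -0.4467)–(-1.3806, 0.9812, -0.577322)  len=0.4227
  (v14,v18,v19) [+--] → (-1.3806, 0.9812, -0.577322)–(-1.82837, 0.9812, -0.7228)  len=0.4708
  (v14,v19,v10) [+-+] → (-1.82837, 0.9812, -0.7228)–(-2.03215, 0.9812, -0.442346)  len=0.3467
  (v10,v19,v15) [+--] → (-2.03215, 0.9812, -0.442346)–(-2.35351, 0.9812, 0)  len=0.5468

Chained into 2 loop(s):
  loop 1: 10 segments, perimeter = 4.4672
  loop 2: 10 segments, perimeter = 4.4672
Total perimeter = 8.934

loops=2 perimeter=8.934


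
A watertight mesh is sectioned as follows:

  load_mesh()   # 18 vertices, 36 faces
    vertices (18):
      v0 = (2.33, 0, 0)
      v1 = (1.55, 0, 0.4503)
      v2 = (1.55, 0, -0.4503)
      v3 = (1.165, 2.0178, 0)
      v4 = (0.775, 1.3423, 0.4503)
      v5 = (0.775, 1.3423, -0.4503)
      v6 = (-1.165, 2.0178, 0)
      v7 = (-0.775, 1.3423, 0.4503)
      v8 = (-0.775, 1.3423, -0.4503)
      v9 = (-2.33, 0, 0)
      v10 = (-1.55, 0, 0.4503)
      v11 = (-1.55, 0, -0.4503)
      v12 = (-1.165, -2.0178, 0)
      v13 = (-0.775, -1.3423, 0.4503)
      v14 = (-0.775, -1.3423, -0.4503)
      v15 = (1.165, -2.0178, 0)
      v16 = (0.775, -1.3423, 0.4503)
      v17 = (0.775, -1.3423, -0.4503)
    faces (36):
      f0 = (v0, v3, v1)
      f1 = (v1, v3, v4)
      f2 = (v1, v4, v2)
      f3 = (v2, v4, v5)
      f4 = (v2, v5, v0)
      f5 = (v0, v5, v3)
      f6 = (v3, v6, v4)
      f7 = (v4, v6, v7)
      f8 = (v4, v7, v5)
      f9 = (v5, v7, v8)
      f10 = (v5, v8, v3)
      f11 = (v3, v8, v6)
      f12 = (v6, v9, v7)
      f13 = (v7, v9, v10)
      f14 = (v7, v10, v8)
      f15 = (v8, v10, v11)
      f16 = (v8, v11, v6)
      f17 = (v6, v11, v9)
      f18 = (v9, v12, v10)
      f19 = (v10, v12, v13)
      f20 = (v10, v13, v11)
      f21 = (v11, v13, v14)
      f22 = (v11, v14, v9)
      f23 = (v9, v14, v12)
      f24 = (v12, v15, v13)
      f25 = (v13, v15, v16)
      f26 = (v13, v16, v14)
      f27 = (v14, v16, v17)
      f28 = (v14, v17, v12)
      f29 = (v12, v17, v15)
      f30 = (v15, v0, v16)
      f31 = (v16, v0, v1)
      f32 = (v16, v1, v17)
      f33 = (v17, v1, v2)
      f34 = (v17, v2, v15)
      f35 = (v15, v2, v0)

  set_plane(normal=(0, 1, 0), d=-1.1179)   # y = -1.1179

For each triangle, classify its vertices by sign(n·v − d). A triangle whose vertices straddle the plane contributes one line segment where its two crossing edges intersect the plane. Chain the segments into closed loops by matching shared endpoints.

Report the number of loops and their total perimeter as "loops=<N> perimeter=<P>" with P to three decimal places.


loops=2 perimeter=5.404

Straddling triangles (12 of 36):
  (v9,v12,v10) [+-+] → (-1.68457, -1.1179, 0)–(-1.3367, -1.1179, 0.200825)  len=0.4017
  (v10,v12,v13) [+--] → (-1.3367, -1.1179, 0.200825)–(-0.904561, -1.1179, 0.4503)  len=0.4990
  (v10,v13,v11) [+-+] → (-0.904561, -1.1179, 0.4503)–(-0.904561, -1.1179, 0.299742)  len=0.1506
  (v11,v13,v14) [+--] → (-0.904561, -1.1179, 0.299742)–(-0.904561, -1.1179, -0.4503)  len=0.7500
  (v11,v14,v9) [+-+] → (-0.904561, -1.1179, -0.4503)–(-1.03496, -1.1179, -0.375021)  len=0.1506
  (v9,v14,v12) [+--] → (-1.03496, -1.1179, -0.375021)–(-1.68457, -1.1179, 0)  len=0.7501
  (v15,v0,v16) [-+-] → (1.68457, -1.1179, 0)–(1.03496, -1.1179, 0.375021)  len=0.7501
  (v16,v0,v1) [-++] → (1.03496, -1.1179, 0.375021)–(0.904561, -1.1179, 0.4503)  len=0.1506
  (v16,v1,v17) [-+-] → (0.904561, -1.1179, 0.4503)–(0.904561, -1.1179, -0.299742)  len=0.7500
  (v17,v1,v2) [-++] → (0.904561, -1.1179, -0.299742)–(0.904561, -1.1179, -0.4503)  len=0.1506
  (v17,v2,v15) [-+-] → (0.904561, -1.1179, -0.4503)–(1.3367, -1.1179, -0.200825)  len=0.4990
  (v15,v2,v0) [-++] → (1.3367, -1.1179, -0.200825)–(1.68457, -1.1179, 0)  len=0.4017

Chained into 2 loop(s):
  loop 1: 6 segments, perimeter = 2.7019
  loop 2: 6 segments, perimeter = 2.7019
Total perimeter = 5.404


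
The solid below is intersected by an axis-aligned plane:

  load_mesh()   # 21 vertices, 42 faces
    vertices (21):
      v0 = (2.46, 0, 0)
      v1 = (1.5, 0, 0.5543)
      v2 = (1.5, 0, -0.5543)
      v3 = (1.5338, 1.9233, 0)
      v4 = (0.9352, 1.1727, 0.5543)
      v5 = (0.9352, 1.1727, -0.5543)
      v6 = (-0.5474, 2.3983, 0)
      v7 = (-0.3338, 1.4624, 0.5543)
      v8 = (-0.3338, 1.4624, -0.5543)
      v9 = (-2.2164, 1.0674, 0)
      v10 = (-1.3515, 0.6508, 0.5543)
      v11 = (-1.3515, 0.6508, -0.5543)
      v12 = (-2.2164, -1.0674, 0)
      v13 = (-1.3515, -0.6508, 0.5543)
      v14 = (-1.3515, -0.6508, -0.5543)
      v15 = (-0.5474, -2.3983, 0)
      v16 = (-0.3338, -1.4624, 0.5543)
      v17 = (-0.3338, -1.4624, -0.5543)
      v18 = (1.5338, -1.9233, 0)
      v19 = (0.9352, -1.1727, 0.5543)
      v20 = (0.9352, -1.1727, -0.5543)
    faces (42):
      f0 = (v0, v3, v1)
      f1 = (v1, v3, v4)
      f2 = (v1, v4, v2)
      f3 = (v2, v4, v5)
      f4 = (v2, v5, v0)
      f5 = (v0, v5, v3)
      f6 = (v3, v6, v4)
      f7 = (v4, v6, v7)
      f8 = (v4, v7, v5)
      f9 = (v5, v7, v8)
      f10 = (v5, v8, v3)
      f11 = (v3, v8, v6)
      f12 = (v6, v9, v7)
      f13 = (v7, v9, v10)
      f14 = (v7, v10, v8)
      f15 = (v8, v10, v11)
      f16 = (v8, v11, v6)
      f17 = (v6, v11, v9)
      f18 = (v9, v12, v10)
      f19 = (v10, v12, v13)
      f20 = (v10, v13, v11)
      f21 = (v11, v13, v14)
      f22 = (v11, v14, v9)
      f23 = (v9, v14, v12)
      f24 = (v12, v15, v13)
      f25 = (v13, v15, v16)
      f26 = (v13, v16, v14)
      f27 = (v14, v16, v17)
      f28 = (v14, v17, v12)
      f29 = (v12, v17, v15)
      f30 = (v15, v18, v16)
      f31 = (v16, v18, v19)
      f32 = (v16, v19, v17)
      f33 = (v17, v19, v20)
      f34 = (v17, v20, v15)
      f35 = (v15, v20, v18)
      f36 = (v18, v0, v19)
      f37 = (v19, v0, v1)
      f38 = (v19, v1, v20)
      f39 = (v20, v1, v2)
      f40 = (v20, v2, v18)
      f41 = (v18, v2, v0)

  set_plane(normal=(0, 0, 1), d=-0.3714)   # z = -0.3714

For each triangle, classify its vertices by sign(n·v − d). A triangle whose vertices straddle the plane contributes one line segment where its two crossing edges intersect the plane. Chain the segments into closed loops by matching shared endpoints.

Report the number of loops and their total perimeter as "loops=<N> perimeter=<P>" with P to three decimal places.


Straddling triangles (28 of 42):
  (v1,v4,v2) [++-] → (1.40682, 0.193475, -0.3714)–(1.5, 0, -0.3714)  len=0.2147
  (v2,v4,v5) [-+-] → (1.40682, 0.193475, -0.3714)–(0.9352, 1.1727, -0.3714)  len=1.0869
  (v2,v5,v0) [--+] → (1.43833, 0.785749, -0.3714)–(1.81677, 0, -0.3714)  len=0.8721
  (v0,v5,v3) [+-+] → (1.43833, 0.785749, -0.3714)–(1.13272, 1.42037, -0.3714)  len=0.7044
  (v4,v7,v5) [++-] → (0.725837, 1.2205, -0.3714)–(0.9352, 1.1727, -0.3714)  len=0.2147
  (v5,v7,v8) [-+-] → (0.725837, 1.2205, -0.3714)–(-0.3338, 1.4624, -0.3714)  len=1.0869
  (v5,v8,v3) [--+] → (0.282444, 1.61448, -0.3714)–(1.13272, 1.42037, -0.3714)  len=0.8721
  (v3,v8,v6) [+-+] → (0.282444, 1.61448, -0.3714)–(-0.404281, 1.77121, -0.3714)  len=0.7044
  (v7,v10,v8) [++-] → (-0.501703, 1.3285, -0.3714)–(-0.3338, 1.4624, -0.3714)  len=0.2148
  (v8,v10,v11) [-+-] → (-0.501703, 1.3285, -0.3714)–(-1.3515, 0.6508, -0.3714)  len=1.0869
  (v8,v11,v6) [--+] → (-1.08617, 1.22742, -0.3714)–(-0.404281, 1.77121, -0.3714)  len=0.8722
  (v6,v11,v9) [+-+] → (-1.08617, 1.22742, -0.3714)–(-1.63689, 0.788264, -0.3714)  len=0.7044
  (v10,v13,v11) [++-] → (-1.3515, 0.436058, -0.3714)–(-1.3515, 0.6508, -0.3714)  len=0.2147
  (v11,v13,v14) [-+-] → (-1.3515, 0.436058, -0.3714)–(-1.3515, -0.6508, -0.3714)  len=1.0869
  (v11,v14,v9) [--+] → (-1.63689, -0.0838529, -0.3714)–(-1.63689, 0.788264, -0.3714)  len=0.8721
  (v9,v14,v12) [+-+] → (-1.63689, -0.0838529, -0.3714)–(-1.63689, -0.788264, -0.3714)  len=0.7044
  (v13,v16,v14) [++-] → (-1.1836, -0.7847, -0.3714)–(-1.3515, -0.6508, -0.3714)  len=0.2148
  (v14,v16,v17) [-+-] → (-1.1836, -0.7847, -0.3714)–(-0.3338, -1.4624, -0.3714)  len=1.0869
  (v14,v17,v12) [--+] → (-0.954993, -1.33206, -0.3714)–(-1.63689, -0.788264, -0.3714)  len=0.8722
  (v12,v17,v15) [+-+] → (-0.954993, -1.33206, -0.3714)–(-0.404281, -1.77121, -0.3714)  len=0.7044
  (v16,v19,v17) [++-] → (-0.124437, -1.4146, -0.3714)–(-0.3338, -1.4624, -0.3714)  len=0.2147
  (v17,v19,v20) [-+-] → (-0.124437, -1.4146, -0.3714)–(0.9352, -1.1727, -0.3714)  len=1.0869
  (v17,v20,v15) [--+] → (0.445993, -1.57711, -0.3714)–(-0.404281, -1.77121, -0.3714)  len=0.8721
  (v15,v20,v18) [+-+] → (0.445993, -1.57711, -0.3714)–(1.13272, -1.42037, -0.3714)  len=0.7044
  (v19,v1,v20) [++-] → (1.02838, -0.979225, -0.3714)–(0.9352, -1.1727, -0.3714)  len=0.2147
  (v20,v1,v2) [-+-] → (1.02838, -0.979225, -0.3714)–(1.5, 0, -0.3714)  len=1.0869
  (v20,v2,v18) [--+] → (1.51115, -0.634623, -0.3714)–(1.13272, -1.42037, -0.3714)  len=0.8721
  (v18,v2,v0) [+-+] → (1.51115, -0.634623, -0.3714)–(1.81677, 0, -0.3714)  len=0.7044

Chained into 2 loop(s):
  loop 1: 14 segments, perimeter = 9.1115
  loop 2: 14 segments, perimeter = 11.0357
Total perimeter = 20.147

loops=2 perimeter=20.147


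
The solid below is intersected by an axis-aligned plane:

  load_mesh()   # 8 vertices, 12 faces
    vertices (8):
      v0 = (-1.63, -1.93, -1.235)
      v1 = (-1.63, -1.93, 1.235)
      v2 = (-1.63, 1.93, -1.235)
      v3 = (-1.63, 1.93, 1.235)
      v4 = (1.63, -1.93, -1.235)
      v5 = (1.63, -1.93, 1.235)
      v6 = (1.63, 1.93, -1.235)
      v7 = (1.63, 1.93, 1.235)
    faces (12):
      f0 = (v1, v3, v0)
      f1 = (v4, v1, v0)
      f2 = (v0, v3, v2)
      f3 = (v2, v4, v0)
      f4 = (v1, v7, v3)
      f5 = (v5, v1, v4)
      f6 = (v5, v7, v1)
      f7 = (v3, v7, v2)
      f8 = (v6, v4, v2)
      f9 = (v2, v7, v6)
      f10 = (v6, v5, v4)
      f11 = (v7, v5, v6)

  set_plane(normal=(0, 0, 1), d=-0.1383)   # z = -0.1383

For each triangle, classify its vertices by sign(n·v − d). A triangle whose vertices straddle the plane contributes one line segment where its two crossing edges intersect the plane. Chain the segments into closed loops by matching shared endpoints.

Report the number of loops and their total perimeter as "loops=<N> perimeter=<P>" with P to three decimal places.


Straddling triangles (8 of 12):
  (v1,v3,v0) [++-] → (-1.63, -0.216129, -0.1383)–(-1.63, -1.93, -0.1383)  len=1.7139
  (v4,v1,v0) [-+-] → (0.182534, -1.93, -0.1383)–(-1.63, -1.93, -0.1383)  len=1.8125
  (v0,v3,v2) [-+-] → (-1.63, -0.216129, -0.1383)–(-1.63, 1.93, -0.1383)  len=2.1461
  (v5,v1,v4) [++-] → (0.182534, -1.93, -0.1383)–(1.63, -1.93, -0.1383)  len=1.4475
  (v3,v7,v2) [++-] → (-0.182534, 1.93, -0.1383)–(-1.63, 1.93, -0.1383)  len=1.4475
  (v2,v7,v6) [-+-] → (-0.182534, 1.93, -0.1383)–(1.63, 1.93, -0.1383)  len=1.8125
  (v6,v5,v4) [-+-] → (1.63, 0.216129, -0.1383)–(1.63, -1.93, -0.1383)  len=2.1461
  (v7,v5,v6) [++-] → (1.63, 0.216129, -0.1383)–(1.63, 1.93, -0.1383)  len=1.7139

Chained into 1 loop(s):
  loop 1: 8 segments, perimeter = 14.2400
Total perimeter = 14.240

loops=1 perimeter=14.240


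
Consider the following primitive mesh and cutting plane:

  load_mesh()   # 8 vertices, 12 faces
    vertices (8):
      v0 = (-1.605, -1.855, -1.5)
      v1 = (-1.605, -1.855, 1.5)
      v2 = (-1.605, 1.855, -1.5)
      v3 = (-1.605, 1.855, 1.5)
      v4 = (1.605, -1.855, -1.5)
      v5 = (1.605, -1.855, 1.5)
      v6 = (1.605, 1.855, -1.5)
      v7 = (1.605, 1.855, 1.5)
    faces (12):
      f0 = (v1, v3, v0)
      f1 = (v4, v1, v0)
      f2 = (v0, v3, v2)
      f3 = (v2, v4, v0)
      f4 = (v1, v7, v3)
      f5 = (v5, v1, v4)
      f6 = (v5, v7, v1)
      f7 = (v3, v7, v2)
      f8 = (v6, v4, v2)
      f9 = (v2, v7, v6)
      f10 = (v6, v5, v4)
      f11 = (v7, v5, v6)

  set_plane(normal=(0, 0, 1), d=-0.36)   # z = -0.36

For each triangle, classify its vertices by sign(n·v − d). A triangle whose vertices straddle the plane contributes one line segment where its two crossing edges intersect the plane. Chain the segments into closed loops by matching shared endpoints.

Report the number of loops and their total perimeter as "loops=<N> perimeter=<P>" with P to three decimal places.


loops=1 perimeter=13.840

Straddling triangles (8 of 12):
  (v1,v3,v0) [++-] → (-1.605, -0.4452, -0.36)–(-1.605, -1.855, -0.36)  len=1.4098
  (v4,v1,v0) [-+-] → (0.3852, -1.855, -0.36)–(-1.605, -1.855, -0.36)  len=1.9902
  (v0,v3,v2) [-+-] → (-1.605, -0.4452, -0.36)–(-1.605, 1.855, -0.36)  len=2.3002
  (v5,v1,v4) [++-] → (0.3852, -1.855, -0.36)–(1.605, -1.855, -0.36)  len=1.2198
  (v3,v7,v2) [++-] → (-0.3852, 1.855, -0.36)–(-1.605, 1.855, -0.36)  len=1.2198
  (v2,v7,v6) [-+-] → (-0.3852, 1.855, -0.36)–(1.605, 1.855, -0.36)  len=1.9902
  (v6,v5,v4) [-+-] → (1.605, 0.4452, -0.36)–(1.605, -1.855, -0.36)  len=2.3002
  (v7,v5,v6) [++-] → (1.605, 0.4452, -0.36)–(1.605, 1.855, -0.36)  len=1.4098

Chained into 1 loop(s):
  loop 1: 8 segments, perimeter = 13.8400
Total perimeter = 13.840


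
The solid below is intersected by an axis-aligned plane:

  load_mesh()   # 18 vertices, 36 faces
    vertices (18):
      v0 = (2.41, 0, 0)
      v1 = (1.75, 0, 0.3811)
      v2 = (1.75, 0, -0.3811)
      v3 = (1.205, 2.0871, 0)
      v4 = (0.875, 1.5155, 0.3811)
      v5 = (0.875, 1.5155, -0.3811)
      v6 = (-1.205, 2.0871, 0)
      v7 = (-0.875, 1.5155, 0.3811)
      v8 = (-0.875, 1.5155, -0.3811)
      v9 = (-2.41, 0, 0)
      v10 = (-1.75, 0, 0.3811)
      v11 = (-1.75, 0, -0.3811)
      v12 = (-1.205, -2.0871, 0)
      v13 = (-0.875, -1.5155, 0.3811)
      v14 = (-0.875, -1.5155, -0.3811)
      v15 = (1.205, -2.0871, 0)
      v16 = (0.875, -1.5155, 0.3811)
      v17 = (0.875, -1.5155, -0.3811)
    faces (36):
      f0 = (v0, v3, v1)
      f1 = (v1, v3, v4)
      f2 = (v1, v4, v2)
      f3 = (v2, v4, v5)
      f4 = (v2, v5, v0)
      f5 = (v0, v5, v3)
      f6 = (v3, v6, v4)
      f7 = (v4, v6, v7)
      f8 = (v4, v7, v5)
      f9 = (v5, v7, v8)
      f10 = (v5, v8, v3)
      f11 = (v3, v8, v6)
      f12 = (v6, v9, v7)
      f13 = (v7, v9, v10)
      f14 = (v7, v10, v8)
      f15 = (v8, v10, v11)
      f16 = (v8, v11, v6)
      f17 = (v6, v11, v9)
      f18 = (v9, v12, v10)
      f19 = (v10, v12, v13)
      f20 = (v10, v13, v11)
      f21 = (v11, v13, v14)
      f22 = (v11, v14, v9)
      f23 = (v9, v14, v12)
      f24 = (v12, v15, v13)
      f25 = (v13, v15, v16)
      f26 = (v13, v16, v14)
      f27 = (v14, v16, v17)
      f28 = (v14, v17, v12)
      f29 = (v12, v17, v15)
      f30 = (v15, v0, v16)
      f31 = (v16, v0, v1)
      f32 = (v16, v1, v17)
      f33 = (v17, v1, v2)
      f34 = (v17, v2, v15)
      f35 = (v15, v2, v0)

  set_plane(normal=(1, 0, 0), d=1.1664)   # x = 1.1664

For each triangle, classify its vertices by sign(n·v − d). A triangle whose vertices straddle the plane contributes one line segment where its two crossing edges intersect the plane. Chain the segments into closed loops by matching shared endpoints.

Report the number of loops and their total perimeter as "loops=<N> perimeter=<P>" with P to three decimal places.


loops=2 perimeter=6.102

Straddling triangles (16 of 36):
  (v1,v3,v4) [++-] → (1.1664, 2.02024, 0.0445772)–(1.1664, 1.0108, 0.3811)  len=1.0641
  (v1,v4,v2) [+-+] → (1.1664, 1.0108, 0.3811)–(1.1664, 1.0108, 0.127266)  len=0.2538
  (v2,v4,v5) [+--] → (1.1664, 1.0108, 0.127266)–(1.1664, 1.0108, -0.3811)  len=0.5084
  (v2,v5,v0) [+-+] → (1.1664, 1.0108, -0.3811)–(1.1664, 1.2278, -0.308753)  len=0.2287
  (v0,v5,v3) [+-+] → (1.1664, 1.2278, -0.308753)–(1.1664, 2.02024, -0.0445772)  len=0.8353
  (v3,v6,v4) [+--] → (1.1664, 2.0871, 0)–(1.1664, 2.02024, 0.0445772)  len=0.0804
  (v5,v8,v3) [--+] → (1.1664, 2.07649, -0.00707234)–(1.1664, 2.02024, -0.0445772)  len=0.0676
  (v3,v8,v6) [+--] → (1.1664, 2.07649, -0.00707234)–(1.1664, 2.0871, 0)  len=0.0127
  (v12,v15,v13) [-+-] → (1.1664, -2.0871, 0)–(1.1664, -2.07649, 0.00707234)  len=0.0127
  (v13,v15,v16) [-+-] → (1.1664, -2.07649, 0.00707234)–(1.1664, -2.02024, 0.0445772)  len=0.0676
  (v12,v17,v15) [--+] → (1.1664, -2.02024, -0.0445772)–(1.1664, -2.0871, 0)  len=0.0804
  (v15,v0,v16) [++-] → (1.1664, -1.2278, 0.308753)–(1.1664, -2.02024, 0.0445772)  len=0.8353
  (v16,v0,v1) [-++] → (1.1664, -1.2278, 0.308753)–(1.1664, -1.0108, 0.3811)  len=0.2287
  (v16,v1,v17) [-+-] → (1.1664, -1.0108, 0.3811)–(1.1664, -1.0108, -0.127266)  len=0.5084
  (v17,v1,v2) [-++] → (1.1664, -1.0108, -0.127266)–(1.1664, -1.0108, -0.3811)  len=0.2538
  (v17,v2,v15) [-++] → (1.1664, -1.0108, -0.3811)–(1.1664, -2.02024, -0.0445772)  len=1.0641

Chained into 2 loop(s):
  loop 1: 8 segments, perimeter = 3.0510
  loop 2: 8 segments, perimeter = 3.0510
Total perimeter = 6.102


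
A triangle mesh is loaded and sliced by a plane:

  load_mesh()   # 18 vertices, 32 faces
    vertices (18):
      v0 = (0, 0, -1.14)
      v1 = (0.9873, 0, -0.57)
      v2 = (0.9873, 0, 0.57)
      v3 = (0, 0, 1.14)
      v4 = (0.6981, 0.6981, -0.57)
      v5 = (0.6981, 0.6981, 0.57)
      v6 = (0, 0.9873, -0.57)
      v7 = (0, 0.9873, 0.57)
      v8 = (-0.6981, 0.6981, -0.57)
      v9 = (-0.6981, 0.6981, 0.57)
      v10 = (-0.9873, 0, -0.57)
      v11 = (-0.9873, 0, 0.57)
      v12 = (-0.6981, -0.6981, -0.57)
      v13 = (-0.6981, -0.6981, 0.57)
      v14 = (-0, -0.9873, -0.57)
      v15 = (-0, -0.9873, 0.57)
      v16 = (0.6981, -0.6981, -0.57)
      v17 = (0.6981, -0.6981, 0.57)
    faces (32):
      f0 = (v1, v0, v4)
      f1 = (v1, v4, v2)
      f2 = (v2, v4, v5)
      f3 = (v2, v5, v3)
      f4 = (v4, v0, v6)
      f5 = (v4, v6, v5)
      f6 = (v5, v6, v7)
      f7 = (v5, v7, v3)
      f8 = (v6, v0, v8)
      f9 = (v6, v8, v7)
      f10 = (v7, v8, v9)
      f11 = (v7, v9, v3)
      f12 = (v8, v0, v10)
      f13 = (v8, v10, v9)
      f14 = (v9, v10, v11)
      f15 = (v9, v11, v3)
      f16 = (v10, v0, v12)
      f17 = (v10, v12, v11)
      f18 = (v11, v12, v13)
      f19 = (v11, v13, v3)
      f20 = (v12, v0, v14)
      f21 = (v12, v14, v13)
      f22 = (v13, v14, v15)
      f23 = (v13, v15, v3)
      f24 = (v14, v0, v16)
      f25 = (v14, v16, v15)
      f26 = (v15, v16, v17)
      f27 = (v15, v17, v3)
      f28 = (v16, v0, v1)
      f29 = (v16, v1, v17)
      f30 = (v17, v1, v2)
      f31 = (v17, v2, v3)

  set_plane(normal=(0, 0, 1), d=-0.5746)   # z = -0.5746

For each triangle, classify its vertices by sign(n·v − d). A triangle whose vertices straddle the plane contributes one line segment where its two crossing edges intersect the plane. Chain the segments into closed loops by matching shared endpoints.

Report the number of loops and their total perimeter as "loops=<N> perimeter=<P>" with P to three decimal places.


loops=1 perimeter=5.996

Straddling triangles (8 of 32):
  (v1,v0,v4) [+-+] → (0.979332, 0, -0.5746)–(0.692466, 0.692466, -0.5746)  len=0.7495
  (v4,v0,v6) [+-+] → (0.692466, 0.692466, -0.5746)–(0, 0.979332, -0.5746)  len=0.7495
  (v6,v0,v8) [+-+] → (0, 0.979332, -0.5746)–(-0.692466, 0.692466, -0.5746)  len=0.7495
  (v8,v0,v10) [+-+] → (-0.692466, 0.692466, -0.5746)–(-0.979332, 0, -0.5746)  len=0.7495
  (v10,v0,v12) [+-+] → (-0.979332, 0, -0.5746)–(-0.692466, -0.692466, -0.5746)  len=0.7495
  (v12,v0,v14) [+-+] → (-0.692466, -0.692466, -0.5746)–(0, -0.979332, -0.5746)  len=0.7495
  (v14,v0,v16) [+-+] → (0, -0.979332, -0.5746)–(0.692466, -0.692466, -0.5746)  len=0.7495
  (v16,v0,v1) [+-+] → (0.692466, -0.692466, -0.5746)–(0.979332, 0, -0.5746)  len=0.7495

Chained into 1 loop(s):
  loop 1: 8 segments, perimeter = 5.9963
Total perimeter = 5.996


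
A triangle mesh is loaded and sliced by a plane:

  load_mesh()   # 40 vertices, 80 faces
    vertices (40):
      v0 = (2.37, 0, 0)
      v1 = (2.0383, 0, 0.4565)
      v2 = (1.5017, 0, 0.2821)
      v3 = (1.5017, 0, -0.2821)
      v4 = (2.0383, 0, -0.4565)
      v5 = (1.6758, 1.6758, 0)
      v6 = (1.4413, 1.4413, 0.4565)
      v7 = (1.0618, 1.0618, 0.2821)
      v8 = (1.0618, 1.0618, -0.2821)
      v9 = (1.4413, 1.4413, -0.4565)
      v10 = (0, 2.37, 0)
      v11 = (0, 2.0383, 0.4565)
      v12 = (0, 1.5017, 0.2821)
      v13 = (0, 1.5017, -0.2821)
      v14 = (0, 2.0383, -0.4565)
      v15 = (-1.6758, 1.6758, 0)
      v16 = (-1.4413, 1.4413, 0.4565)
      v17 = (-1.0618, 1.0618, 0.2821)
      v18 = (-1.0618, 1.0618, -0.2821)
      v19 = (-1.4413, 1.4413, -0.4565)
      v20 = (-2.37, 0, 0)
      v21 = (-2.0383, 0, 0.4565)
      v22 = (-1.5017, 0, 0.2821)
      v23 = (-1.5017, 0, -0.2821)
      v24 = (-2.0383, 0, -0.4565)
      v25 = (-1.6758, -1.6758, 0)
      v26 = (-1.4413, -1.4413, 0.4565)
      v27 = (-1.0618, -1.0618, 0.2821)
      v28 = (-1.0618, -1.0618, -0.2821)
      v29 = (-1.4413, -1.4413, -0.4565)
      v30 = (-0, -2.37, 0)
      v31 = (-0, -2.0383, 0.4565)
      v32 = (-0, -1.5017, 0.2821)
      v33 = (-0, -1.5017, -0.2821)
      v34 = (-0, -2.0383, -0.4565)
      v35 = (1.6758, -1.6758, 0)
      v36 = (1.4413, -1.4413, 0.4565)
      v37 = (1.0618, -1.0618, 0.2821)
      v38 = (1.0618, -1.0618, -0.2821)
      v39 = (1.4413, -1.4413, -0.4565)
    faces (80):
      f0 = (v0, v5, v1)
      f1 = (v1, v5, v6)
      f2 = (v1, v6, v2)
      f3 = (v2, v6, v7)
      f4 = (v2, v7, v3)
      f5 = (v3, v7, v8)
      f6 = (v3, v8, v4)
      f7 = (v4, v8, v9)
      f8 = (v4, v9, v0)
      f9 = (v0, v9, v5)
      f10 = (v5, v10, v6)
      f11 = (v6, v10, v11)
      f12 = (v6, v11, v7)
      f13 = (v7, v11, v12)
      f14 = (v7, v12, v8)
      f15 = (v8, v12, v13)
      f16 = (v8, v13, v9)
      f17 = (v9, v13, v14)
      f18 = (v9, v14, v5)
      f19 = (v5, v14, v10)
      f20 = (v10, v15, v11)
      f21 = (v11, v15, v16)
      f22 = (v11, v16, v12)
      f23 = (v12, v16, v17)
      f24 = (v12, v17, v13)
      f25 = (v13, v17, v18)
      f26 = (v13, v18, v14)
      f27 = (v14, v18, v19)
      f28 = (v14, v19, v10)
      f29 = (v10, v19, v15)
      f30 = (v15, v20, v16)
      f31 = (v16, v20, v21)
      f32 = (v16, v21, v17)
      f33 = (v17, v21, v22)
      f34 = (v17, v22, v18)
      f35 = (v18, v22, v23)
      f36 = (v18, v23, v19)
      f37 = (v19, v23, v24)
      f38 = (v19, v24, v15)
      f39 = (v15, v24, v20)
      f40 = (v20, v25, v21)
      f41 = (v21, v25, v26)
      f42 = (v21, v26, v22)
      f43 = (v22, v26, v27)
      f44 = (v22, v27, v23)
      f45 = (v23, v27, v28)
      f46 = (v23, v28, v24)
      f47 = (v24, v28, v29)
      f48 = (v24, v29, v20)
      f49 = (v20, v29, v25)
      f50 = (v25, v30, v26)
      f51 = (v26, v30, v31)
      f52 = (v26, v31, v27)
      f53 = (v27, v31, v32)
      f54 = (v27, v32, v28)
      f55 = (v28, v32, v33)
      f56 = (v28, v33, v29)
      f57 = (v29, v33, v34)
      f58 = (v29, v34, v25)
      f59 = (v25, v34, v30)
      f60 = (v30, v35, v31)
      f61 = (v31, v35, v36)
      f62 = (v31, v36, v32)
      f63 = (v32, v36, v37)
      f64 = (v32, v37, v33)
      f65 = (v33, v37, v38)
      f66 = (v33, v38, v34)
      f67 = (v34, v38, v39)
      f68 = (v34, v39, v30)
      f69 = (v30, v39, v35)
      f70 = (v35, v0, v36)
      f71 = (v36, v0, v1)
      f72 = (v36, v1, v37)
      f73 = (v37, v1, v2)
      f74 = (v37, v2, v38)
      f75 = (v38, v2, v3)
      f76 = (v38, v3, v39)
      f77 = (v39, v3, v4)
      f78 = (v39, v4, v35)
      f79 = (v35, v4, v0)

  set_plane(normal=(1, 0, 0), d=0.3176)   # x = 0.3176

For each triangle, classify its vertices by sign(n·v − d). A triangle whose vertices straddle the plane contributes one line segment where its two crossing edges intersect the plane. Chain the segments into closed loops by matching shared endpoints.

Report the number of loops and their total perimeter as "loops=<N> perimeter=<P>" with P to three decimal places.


Straddling triangles (20 of 80):
  (v5,v10,v6) [+-+] → (0.3176, 2.23843, 0)–(0.3176, 2.16535, 0.100593)  len=0.1243
  (v6,v10,v11) [+--] → (0.3176, 2.16535, 0.100593)–(0.3176, 1.90675, 0.4565)  len=0.4399
  (v6,v11,v7) [+-+] → (0.3176, 1.90675, 0.4565)–(0.3176, 1.74621, 0.404334)  len=0.1688
  (v7,v11,v12) [+--] → (0.3176, 1.74621, 0.404334)–(0.3176, 1.37012, 0.2821)  len=0.3955
  (v7,v12,v8) [+-+] → (0.3176, 1.37012, 0.2821)–(0.3176, 1.37012, 0.113339)  len=0.1688
  (v8,v12,v13) [+--] → (0.3176, 1.37012, 0.113339)–(0.3176, 1.37012, -0.2821)  len=0.3954
  (v8,v13,v9) [+-+] → (0.3176, 1.37012, -0.2821)–(0.3176, 1.48839, -0.32053)  len=0.1244
  (v9,v13,v14) [+--] → (0.3176, 1.48839, -0.32053)–(0.3176, 1.90675, -0.4565)  len=0.4399
  (v9,v14,v5) [+-+] → (0.3176, 1.90675, -0.4565)–(0.3176, 1.9696, -0.369983)  len=0.1069
  (v5,v14,v10) [+--] → (0.3176, 1.9696, -0.369983)–(0.3176, 2.23843, 0)  len=0.4573
  (v30,v35,v31) [-+-] → (0.3176, -2.23843, 0)–(0.3176, -1.9696, 0.369983)  len=0.4573
  (v31,v35,v36) [-++] → (0.3176, -1.9696, 0.369983)–(0.3176, -1.90675, 0.4565)  len=0.1069
  (v31,v36,v32) [-+-] → (0.3176, -1.90675, 0.4565)–(0.3176, -1.48839, 0.32053)  len=0.4399
  (v32,v36,v37) [-++] → (0.3176, -1.48839, 0.32053)–(0.3176, -1.37012, 0.2821)  len=0.1244
  (v32,v37,v33) [-+-] → (0.3176, -1.37012, 0.2821)–(0.3176, -1.37012, -0.113339)  len=0.3954
  (v33,v37,v38) [-++] → (0.3176, -1.37012, -0.113339)–(0.3176, -1.37012, -0.2821)  len=0.1688
  (v33,v38,v34) [-+-] → (0.3176, -1.37012, -0.2821)–(0.3176, -1.74621, -0.404334)  len=0.3955
  (v34,v38,v39) [-++] → (0.3176, -1.74621, -0.404334)–(0.3176, -1.90675, -0.4565)  len=0.1688
  (v34,v39,v30) [-+-] → (0.3176, -1.90675, -0.4565)–(0.3176, -2.16535, -0.100593)  len=0.4399
  (v30,v39,v35) [-++] → (0.3176, -2.16535, -0.100593)–(0.3176, -2.23843, 0)  len=0.1243

Chained into 2 loop(s):
  loop 1: 10 segments, perimeter = 2.8213
  loop 2: 10 segments, perimeter = 2.8213
Total perimeter = 5.643

loops=2 perimeter=5.643


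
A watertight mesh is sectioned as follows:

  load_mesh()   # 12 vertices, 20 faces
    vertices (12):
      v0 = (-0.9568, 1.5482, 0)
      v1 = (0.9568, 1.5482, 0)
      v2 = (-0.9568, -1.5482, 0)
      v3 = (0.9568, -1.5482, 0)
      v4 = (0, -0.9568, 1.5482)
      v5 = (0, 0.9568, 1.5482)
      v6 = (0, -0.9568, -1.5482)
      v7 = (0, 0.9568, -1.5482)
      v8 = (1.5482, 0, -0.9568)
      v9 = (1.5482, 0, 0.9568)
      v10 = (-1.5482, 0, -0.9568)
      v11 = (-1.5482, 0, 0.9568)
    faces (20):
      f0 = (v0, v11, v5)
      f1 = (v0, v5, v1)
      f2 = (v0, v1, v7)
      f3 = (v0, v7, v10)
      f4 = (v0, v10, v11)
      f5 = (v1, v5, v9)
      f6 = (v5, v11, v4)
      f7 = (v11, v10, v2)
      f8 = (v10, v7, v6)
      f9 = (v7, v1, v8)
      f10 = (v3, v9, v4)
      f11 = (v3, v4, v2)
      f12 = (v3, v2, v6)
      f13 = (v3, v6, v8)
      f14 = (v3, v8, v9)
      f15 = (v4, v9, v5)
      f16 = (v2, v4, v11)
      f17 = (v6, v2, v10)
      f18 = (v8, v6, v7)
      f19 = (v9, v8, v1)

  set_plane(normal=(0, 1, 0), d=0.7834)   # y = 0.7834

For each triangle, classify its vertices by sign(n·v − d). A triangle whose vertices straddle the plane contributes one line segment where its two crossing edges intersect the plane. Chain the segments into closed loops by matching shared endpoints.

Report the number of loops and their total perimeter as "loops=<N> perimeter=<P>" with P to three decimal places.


loops=1 perimeter=8.570

Straddling triangles (10 of 20):
  (v0,v11,v5) [+-+] → (-1.24895, 0.7834, 0.472653)–(-0.280579, 0.7834, 1.44102)  len=1.3695
  (v0,v7,v10) [++-] → (-0.280579, 0.7834, -1.44102)–(-1.24895, 0.7834, -0.472653)  len=1.3695
  (v0,v10,v11) [+--] → (-1.24895, 0.7834, -0.472653)–(-1.24895, 0.7834, 0.472653)  len=0.9453
  (v1,v5,v9) [++-] → (0.280579, 0.7834, 1.44102)–(1.24895, 0.7834, 0.472653)  len=1.3695
  (v5,v11,v4) [+--] → (-0.280579, 0.7834, 1.44102)–(0, 0.7834, 1.5482)  len=0.3004
  (v10,v7,v6) [-+-] → (-0.280579, 0.7834, -1.44102)–(0, 0.7834, -1.5482)  len=0.3004
  (v7,v1,v8) [++-] → (1.24895, 0.7834, -0.472653)–(0.280579, 0.7834, -1.44102)  len=1.3695
  (v4,v9,v5) [--+] → (0.280579, 0.7834, 1.44102)–(0, 0.7834, 1.5482)  len=0.3004
  (v8,v6,v7) [--+] → (0, 0.7834, -1.5482)–(0.280579, 0.7834, -1.44102)  len=0.3004
  (v9,v8,v1) [--+] → (1.24895, 0.7834, -0.472653)–(1.24895, 0.7834, 0.472653)  len=0.9453

Chained into 1 loop(s):
  loop 1: 10 segments, perimeter = 8.5699
Total perimeter = 8.570


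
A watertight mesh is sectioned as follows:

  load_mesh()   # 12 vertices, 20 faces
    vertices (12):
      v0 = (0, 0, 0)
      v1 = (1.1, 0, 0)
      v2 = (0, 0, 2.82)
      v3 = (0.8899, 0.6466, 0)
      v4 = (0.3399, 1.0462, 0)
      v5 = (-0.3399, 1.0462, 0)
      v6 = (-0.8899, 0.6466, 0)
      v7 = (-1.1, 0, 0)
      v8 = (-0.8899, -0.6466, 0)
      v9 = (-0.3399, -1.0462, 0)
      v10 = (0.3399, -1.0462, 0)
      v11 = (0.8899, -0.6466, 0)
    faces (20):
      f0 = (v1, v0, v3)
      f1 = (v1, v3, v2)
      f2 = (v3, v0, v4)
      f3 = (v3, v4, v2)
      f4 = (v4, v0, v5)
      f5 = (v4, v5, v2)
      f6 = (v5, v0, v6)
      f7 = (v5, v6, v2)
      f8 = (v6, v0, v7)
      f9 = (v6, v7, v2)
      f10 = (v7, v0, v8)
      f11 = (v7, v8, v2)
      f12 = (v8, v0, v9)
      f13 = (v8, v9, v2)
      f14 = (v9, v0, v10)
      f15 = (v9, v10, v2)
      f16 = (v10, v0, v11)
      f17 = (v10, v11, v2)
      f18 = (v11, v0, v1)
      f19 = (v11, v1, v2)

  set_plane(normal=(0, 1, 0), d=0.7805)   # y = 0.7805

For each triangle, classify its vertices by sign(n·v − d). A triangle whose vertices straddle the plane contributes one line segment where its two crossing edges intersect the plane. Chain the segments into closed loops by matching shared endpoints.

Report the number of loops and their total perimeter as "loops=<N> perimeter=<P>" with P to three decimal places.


Straddling triangles (6 of 20):
  (v3,v0,v4) [--+] → (0.253577, 0.7805, 0)–(0.705603, 0.7805, 0)  len=0.4520
  (v3,v4,v2) [-+-] → (0.705603, 0.7805, 0)–(0.253577, 0.7805, 0.716186)  len=0.8469
  (v4,v0,v5) [+-+] → (0.253577, 0.7805, 0)–(-0.253577, 0.7805, 0)  len=0.5072
  (v4,v5,v2) [++-] → (-0.253577, 0.7805, 0.716186)–(0.253577, 0.7805, 0.716186)  len=0.5072
  (v5,v0,v6) [+--] → (-0.253577, 0.7805, 0)–(-0.705603, 0.7805, 0)  len=0.4520
  (v5,v6,v2) [+--] → (-0.705603, 0.7805, 0)–(-0.253577, 0.7805, 0.716186)  len=0.8469

Chained into 1 loop(s):
  loop 1: 6 segments, perimeter = 3.6122
Total perimeter = 3.612

loops=1 perimeter=3.612


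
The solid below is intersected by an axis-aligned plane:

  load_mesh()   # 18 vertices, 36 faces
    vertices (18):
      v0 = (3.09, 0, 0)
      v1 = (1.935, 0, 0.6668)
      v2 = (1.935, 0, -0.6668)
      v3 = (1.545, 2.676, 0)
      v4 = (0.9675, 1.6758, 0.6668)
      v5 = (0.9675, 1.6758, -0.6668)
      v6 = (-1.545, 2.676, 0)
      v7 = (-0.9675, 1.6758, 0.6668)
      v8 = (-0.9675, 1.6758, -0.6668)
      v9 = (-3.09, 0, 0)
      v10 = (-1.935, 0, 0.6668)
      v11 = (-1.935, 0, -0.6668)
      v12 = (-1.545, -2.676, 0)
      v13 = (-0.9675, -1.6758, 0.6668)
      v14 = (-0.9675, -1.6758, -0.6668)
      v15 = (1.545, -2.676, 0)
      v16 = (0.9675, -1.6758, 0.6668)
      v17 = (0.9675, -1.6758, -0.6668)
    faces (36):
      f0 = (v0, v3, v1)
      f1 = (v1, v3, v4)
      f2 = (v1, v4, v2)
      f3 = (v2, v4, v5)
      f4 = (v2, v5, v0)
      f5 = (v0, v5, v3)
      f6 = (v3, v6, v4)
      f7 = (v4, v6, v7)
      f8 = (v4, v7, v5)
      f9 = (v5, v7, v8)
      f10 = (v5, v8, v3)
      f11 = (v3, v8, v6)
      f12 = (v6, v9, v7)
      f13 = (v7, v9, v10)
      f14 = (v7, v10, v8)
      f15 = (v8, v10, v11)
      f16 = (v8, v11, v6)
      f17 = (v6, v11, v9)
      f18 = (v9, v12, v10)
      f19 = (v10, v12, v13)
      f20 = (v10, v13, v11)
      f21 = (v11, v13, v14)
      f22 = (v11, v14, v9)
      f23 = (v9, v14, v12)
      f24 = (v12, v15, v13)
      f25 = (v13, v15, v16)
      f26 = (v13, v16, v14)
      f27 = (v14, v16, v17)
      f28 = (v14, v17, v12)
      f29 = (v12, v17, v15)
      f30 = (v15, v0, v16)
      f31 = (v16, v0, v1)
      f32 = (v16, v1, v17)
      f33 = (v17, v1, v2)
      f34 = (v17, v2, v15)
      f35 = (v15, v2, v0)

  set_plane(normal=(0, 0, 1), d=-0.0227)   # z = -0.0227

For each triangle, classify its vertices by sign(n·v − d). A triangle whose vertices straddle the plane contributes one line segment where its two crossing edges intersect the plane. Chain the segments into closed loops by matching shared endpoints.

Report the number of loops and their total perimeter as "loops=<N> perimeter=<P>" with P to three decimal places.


Straddling triangles (24 of 36):
  (v1,v4,v2) [++-] → (1.46772, 0.809375, -0.0227)–(1.935, 0, -0.0227)  len=0.9346
  (v2,v4,v5) [-+-] → (1.46772, 0.809375, -0.0227)–(0.9675, 1.6758, -0.0227)  len=1.0005
  (v2,v5,v0) [--+] → (3.01774, 0.0570496, -0.0227)–(3.05068, 0, -0.0227)  len=0.0659
  (v0,v5,v3) [+-+] → (3.01774, 0.0570496, -0.0227)–(1.52534, 2.64195, -0.0227)  len=2.9848
  (v4,v7,v5) [++-] → (0.0329368, 1.6758, -0.0227)–(0.9675, 1.6758, -0.0227)  len=0.9346
  (v5,v7,v8) [-+-] → (0.0329368, 1.6758, -0.0227)–(-0.9675, 1.6758, -0.0227)  len=1.0004
  (v5,v8,v3) [--+] → (1.45947, 2.64195, -0.0227)–(1.52534, 2.64195, -0.0227)  len=0.0659
  (v3,v8,v6) [+-+] → (1.45947, 2.64195, -0.0227)–(-1.52534, 2.64195, -0.0227)  len=2.9848
  (v7,v10,v8) [++-] → (-1.43478, 0.866425, -0.0227)–(-0.9675, 1.6758, -0.0227)  len=0.9346
  (v8,v10,v11) [-+-] → (-1.43478, 0.866425, -0.0227)–(-1.935, 0, -0.0227)  len=1.0005
  (v8,v11,v6) [--+] → (-1.55828, 2.5849, -0.0227)–(-1.52534, 2.64195, -0.0227)  len=0.0659
  (v6,v11,v9) [+-+] → (-1.55828, 2.5849, -0.0227)–(-3.05068, 0, -0.0227)  len=2.9848
  (v10,v13,v11) [++-] → (-1.46772, -0.809375, -0.0227)–(-1.935, 0, -0.0227)  len=0.9346
  (v11,v13,v14) [-+-] → (-1.46772, -0.809375, -0.0227)–(-0.9675, -1.6758, -0.0227)  len=1.0005
  (v11,v14,v9) [--+] → (-3.01774, -0.0570496, -0.0227)–(-3.05068, 0, -0.0227)  len=0.0659
  (v9,v14,v12) [+-+] → (-3.01774, -0.0570496, -0.0227)–(-1.52534, -2.64195, -0.0227)  len=2.9848
  (v13,v16,v14) [++-] → (-0.0329368, -1.6758, -0.0227)–(-0.9675, -1.6758, -0.0227)  len=0.9346
  (v14,v16,v17) [-+-] → (-0.0329368, -1.6758, -0.0227)–(0.9675, -1.6758, -0.0227)  len=1.0004
  (v14,v17,v12) [--+] → (-1.45947, -2.64195, -0.0227)–(-1.52534, -2.64195, -0.0227)  len=0.0659
  (v12,v17,v15) [+-+] → (-1.45947, -2.64195, -0.0227)–(1.52534, -2.64195, -0.0227)  len=2.9848
  (v16,v1,v17) [++-] → (1.43478, -0.866425, -0.0227)–(0.9675, -1.6758, -0.0227)  len=0.9346
  (v17,v1,v2) [-+-] → (1.43478, -0.866425, -0.0227)–(1.935, 0, -0.0227)  len=1.0005
  (v17,v2,v15) [--+] → (1.55828, -2.5849, -0.0227)–(1.52534, -2.64195, -0.0227)  len=0.0659
  (v15,v2,v0) [+-+] → (1.55828, -2.5849, -0.0227)–(3.05068, 0, -0.0227)  len=2.9848

Chained into 2 loop(s):
  loop 1: 12 segments, perimeter = 11.6101
  loop 2: 12 segments, perimeter = 18.3040
Total perimeter = 29.914

loops=2 perimeter=29.914


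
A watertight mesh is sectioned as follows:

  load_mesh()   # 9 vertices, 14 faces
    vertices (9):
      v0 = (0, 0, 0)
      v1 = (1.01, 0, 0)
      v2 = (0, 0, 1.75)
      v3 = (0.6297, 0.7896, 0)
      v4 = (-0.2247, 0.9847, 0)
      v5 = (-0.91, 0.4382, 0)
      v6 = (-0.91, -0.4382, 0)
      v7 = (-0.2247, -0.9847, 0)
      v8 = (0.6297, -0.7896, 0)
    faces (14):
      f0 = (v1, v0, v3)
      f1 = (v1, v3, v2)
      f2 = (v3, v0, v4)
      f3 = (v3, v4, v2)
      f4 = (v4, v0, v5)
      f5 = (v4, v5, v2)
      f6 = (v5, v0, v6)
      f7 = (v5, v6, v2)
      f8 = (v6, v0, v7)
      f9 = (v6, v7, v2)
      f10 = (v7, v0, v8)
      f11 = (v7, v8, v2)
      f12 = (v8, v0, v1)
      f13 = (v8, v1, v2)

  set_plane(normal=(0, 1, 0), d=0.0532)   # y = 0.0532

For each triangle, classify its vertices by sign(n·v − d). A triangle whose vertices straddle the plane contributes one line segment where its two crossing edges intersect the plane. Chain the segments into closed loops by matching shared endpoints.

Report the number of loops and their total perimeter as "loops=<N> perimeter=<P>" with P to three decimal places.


loops=1 perimeter=5.725

Straddling triangles (8 of 14):
  (v1,v0,v3) [--+] → (0.0424266, 0.0532, 0)–(0.984377, 0.0532, 0)  len=0.9420
  (v1,v3,v2) [-+-] → (0.984377, 0.0532, 0)–(0.0424266, 0.0532, 1.63209)  len=1.8844
  (v3,v0,v4) [+-+] → (0.0424266, 0.0532, 0)–(-0.0121398, 0.0532, 0)  len=0.0546
  (v3,v4,v2) [++-] → (-0.0121398, 0.0532, 1.65545)–(0.0424266, 0.0532, 1.63209)  len=0.0594
  (v4,v0,v5) [+-+] → (-0.0121398, 0.0532, 0)–(-0.110479, 0.0532, 0)  len=0.0983
  (v4,v5,v2) [++-] → (-0.110479, 0.0532, 1.53754)–(-0.0121398, 0.0532, 1.65545)  len=0.1535
  (v5,v0,v6) [+--] → (-0.110479, 0.0532, 0)–(-0.91, 0.0532, 0)  len=0.7995
  (v5,v6,v2) [+--] → (-0.91, 0.0532, 0)–(-0.110479, 0.0532, 1.53754)  len=1.7330

Chained into 1 loop(s):
  loop 1: 8 segments, perimeter = 5.7247
Total perimeter = 5.725
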